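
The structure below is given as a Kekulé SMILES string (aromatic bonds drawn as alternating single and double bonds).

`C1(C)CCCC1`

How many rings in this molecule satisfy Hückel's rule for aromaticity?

0

The SMILES encodes a five-membered saturated carbon ring.
The 5-membered ring has only sp³ atoms, so it is not fully conjugated — not aromatic (cyclopentane).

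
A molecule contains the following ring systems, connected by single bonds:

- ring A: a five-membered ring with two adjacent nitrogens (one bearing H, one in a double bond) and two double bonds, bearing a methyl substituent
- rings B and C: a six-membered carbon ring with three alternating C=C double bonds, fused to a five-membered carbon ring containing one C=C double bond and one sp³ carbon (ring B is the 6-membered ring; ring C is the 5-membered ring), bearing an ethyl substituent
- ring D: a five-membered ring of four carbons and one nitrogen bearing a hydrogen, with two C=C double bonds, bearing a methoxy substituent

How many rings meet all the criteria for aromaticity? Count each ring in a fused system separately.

3

Ring A is fully conjugated (every ring atom contributes a p orbital); 2 ring double bonds (4 π electrons) plus a heteroatom lone pair (2) give 6 π electrons. Since 6 = 4n+2 (n=1), ring A is aromatic (pyrazole).
Ring B has a continuous p-orbital overlap around the ring; 3 ring double bonds give 6 π electrons. That satisfies 4n+2 with n=1, so ring B is aromatic (benzene ring).
Ring C has one sp³ carbon, so it is not fully conjugated — not aromatic (cyclopentene ring).
Ring D is fully conjugated (every ring atom contributes a p orbital); 2 ring double bonds (4 π electrons) plus a heteroatom lone pair (2) give 6 π electrons. Since 6 = 4n+2 (n=1), ring D is aromatic (pyrrole).
Aromatic: A, B, D. Total: 3.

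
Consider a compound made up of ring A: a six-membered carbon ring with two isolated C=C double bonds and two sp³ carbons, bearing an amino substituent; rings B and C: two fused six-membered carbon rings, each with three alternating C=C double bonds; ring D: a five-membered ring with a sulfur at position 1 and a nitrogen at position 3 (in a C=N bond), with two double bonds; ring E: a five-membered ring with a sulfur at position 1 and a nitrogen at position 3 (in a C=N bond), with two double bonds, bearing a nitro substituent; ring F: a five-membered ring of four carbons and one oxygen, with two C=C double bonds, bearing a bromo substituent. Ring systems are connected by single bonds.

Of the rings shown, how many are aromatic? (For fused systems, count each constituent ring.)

Ring A has two sp³ carbons, so it is not fully conjugated — not aromatic (1,4-cyclohexadiene).
Rings B and C form a fused bicyclic system with 10 sp² atoms and 10 π electrons from ring double bonds. 10 = 4(2)+2, so the system is aromatic and both rings count as aromatic (naphthalene).
Ring D is fully conjugated (every ring atom contributes a p orbital); 2 ring double bonds (4 π electrons) plus a heteroatom lone pair (2) give 6 π electrons. 6 = 4(1)+2, so ring D is aromatic (thiazole).
Ring E is planar and fully conjugated; 2 ring double bonds (4 π electrons) plus a heteroatom lone pair (2) give 6 π electrons. 6 = 4(1)+2, so ring E is aromatic (thiazole).
Ring F is planar and fully conjugated; 2 ring double bonds (4 π electrons) plus a heteroatom lone pair (2) give 6 π electrons. Since 6 = 4n+2 (n=1), ring F is aromatic (furan).
Aromatic: B, C, D, E, F. Total: 5.

5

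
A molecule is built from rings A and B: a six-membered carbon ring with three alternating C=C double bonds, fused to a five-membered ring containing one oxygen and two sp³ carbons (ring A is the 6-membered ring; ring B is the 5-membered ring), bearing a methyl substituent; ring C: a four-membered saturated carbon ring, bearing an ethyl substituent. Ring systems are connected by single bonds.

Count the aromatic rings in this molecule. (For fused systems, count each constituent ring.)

1

Ring A is planar and fully conjugated; 3 ring double bonds give 6 π electrons. Since 6 = 4n+2 (n=1), ring A is aromatic (benzene ring).
Ring B has two sp³ carbons, so it is not fully conjugated — not aromatic (oxolane ring).
Ring C has only sp³ atoms, so it is not fully conjugated — not aromatic (cyclobutane).
Aromatic: A. Total: 1.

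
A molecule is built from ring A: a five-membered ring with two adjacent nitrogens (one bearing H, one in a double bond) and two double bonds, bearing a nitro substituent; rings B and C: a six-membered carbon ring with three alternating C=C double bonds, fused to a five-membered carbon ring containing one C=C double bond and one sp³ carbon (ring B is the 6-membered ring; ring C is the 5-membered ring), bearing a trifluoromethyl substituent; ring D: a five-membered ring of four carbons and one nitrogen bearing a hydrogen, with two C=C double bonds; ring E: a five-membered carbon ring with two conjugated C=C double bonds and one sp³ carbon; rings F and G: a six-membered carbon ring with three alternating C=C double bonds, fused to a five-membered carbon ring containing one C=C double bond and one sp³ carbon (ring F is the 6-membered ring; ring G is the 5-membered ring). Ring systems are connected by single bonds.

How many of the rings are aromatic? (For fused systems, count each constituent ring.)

Ring A is fully conjugated (every ring atom contributes a p orbital); 2 ring double bonds (4 π electrons) plus a heteroatom lone pair (2) give 6 π electrons. Since 6 = 4n+2 (n=1), ring A is aromatic (pyrazole).
Ring B is fully conjugated (every ring atom contributes a p orbital); 3 ring double bonds give 6 π electrons. 6 = 4(1)+2, so ring B is aromatic (benzene ring).
Ring C has one sp³ carbon, so it is not fully conjugated — not aromatic (cyclopentene ring).
Ring D has a continuous p-orbital overlap around the ring; 2 ring double bonds (4 π electrons) plus a heteroatom lone pair (2) give 6 π electrons. Since 6 = 4n+2 (n=1), ring D is aromatic (pyrrole).
Ring E has one sp³ carbon, so it is not fully conjugated — not aromatic (cyclopentadiene).
Ring F is planar and fully conjugated; 3 ring double bonds give 6 π electrons. That satisfies 4n+2 with n=1, so ring F is aromatic (benzene ring).
Ring G has one sp³ carbon, so it is not fully conjugated — not aromatic (cyclopentene ring).
Aromatic: A, B, D, F. Total: 4.

4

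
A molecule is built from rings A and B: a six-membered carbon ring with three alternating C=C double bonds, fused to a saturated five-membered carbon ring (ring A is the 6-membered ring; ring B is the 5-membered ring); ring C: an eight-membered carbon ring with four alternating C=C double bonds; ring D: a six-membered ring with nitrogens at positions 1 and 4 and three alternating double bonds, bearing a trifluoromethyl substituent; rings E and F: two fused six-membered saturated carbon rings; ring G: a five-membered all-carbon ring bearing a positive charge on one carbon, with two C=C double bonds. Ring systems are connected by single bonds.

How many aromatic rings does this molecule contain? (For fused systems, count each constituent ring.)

2

Ring A is fully conjugated (every ring atom contributes a p orbital); 3 ring double bonds give 6 π electrons. That satisfies 4n+2 with n=1, so ring A is aromatic (benzene ring).
Ring B has three sp³ carbons, so it is not fully conjugated — not aromatic (cyclopentane ring).
Ring C has only sp² ring atoms; a planar conformation would have a fully conjugated π system of 8 electrons. But 8 = 4(2), which is 4n not 4n+2, so ring C is not aromatic (cyclooctatetraene) — cyclooctatetraene distorts into a non-planar tub to avoid antiaromaticity.
Ring D is planar and fully conjugated; 3 ring double bonds give 6 π electrons. 6 = 4(1)+2, so ring D is aromatic (pyrazine).
Ring E has only sp³ atoms, so it is not fully conjugated — not aromatic (cyclohexane ring).
Ring F has only sp³ atoms, so it is not fully conjugated — not aromatic (cyclohexane ring).
Ring G has only sp² ring atoms; a planar conformation would have a fully conjugated π system of 4 electrons. But 4 = 4(1), which is 4n not 4n+2, so ring G is not aromatic (cyclopentadienyl cation).
Aromatic: A, D. Total: 2.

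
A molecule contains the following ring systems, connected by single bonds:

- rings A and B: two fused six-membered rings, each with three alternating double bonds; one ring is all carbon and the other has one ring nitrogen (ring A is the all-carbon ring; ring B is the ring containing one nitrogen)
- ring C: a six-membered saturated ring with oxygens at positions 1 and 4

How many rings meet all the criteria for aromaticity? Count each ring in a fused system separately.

2

Rings A and B form a fused bicyclic system (with one nitrogen) with 10 sp² atoms and 10 π electrons from ring double bonds. 10 = 4(2)+2, so the system is aromatic and both rings count as aromatic (quinoline).
Ring C has only sp³ atoms, so it is not fully conjugated — not aromatic (1,4-dioxane).
Aromatic: A, B. Total: 2.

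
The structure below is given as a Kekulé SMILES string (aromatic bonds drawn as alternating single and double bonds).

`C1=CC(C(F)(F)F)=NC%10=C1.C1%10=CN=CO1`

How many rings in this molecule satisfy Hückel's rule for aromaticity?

2

The SMILES encodes a six-membered ring of five carbons and one nitrogen with three alternating double bonds; a five-membered ring with an oxygen at position 1 and a nitrogen at position 3 (in a C=N bond), with two double bonds.
The 6-membered ring with one nitrogen has a continuous p-orbital overlap around the ring; 3 ring double bonds give 6 π electrons. That satisfies 4n+2 with n=1, so it is aromatic (pyridine).
The 5-membered ring with one oxygen and one =N– is planar and fully conjugated; 2 ring double bonds (4 π electrons) plus a heteroatom lone pair (2) give 6 π electrons. That satisfies 4n+2 with n=1, so it is aromatic (oxazole).
2 of the 2 rings are aromatic. Total: 2.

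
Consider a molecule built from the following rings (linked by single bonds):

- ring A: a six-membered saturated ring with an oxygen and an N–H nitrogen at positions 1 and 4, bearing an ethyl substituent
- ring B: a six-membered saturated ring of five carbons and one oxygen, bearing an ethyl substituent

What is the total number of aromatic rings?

Ring A has only sp³ atoms, so it is not fully conjugated — not aromatic (morpholine).
Ring B has only sp³ atoms, so it is not fully conjugated — not aromatic (tetrahydropyran).
No ring is aromatic. Total: 0.

0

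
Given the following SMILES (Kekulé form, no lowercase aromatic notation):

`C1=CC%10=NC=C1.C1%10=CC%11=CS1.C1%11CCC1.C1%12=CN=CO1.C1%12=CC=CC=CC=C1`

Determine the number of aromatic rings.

3

The SMILES encodes a six-membered ring of five carbons and one nitrogen with three alternating double bonds; a five-membered ring of four carbons and one sulfur, with two C=C double bonds; a four-membered saturated carbon ring; a five-membered ring with an oxygen at position 1 and a nitrogen at position 3 (in a C=N bond), with two double bonds; an eight-membered carbon ring with four alternating C=C double bonds.
The 6-membered ring with one nitrogen is fully conjugated (every ring atom contributes a p orbital); 3 ring double bonds give 6 π electrons. That satisfies 4n+2 with n=1, so it is aromatic (pyridine).
The 5-membered ring with one sulfur has a continuous p-orbital overlap around the ring; 2 ring double bonds (4 π electrons) plus a heteroatom lone pair (2) give 6 π electrons. 6 = 4(1)+2, so it is aromatic (thiophene).
The 4-membered ring has only sp³ atoms, so it is not fully conjugated — not aromatic (cyclobutane).
The 5-membered ring with one oxygen and one =N– is fully conjugated (every ring atom contributes a p orbital); 2 ring double bonds (4 π electrons) plus a heteroatom lone pair (2) give 6 π electrons. Since 6 = 4n+2 (n=1), it is aromatic (oxazole).
The 8-membered ring has only sp² ring atoms; a planar conformation would have a fully conjugated π system of 8 electrons. But 8 = 4(2), which is 4n not 4n+2, so it is not aromatic (cyclooctatetraene) — cyclooctatetraene distorts into a non-planar tub to avoid antiaromaticity.
3 of the 5 rings are aromatic. Total: 3.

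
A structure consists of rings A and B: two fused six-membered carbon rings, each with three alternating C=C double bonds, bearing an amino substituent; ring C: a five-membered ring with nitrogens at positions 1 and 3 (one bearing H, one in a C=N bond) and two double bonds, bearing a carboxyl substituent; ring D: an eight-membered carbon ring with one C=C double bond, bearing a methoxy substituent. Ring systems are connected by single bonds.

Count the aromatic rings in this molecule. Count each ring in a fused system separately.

Rings A and B form a fused bicyclic system with 10 sp² atoms and 10 π electrons from ring double bonds. 10 = 4(2)+2, so the system is aromatic and both rings count as aromatic (naphthalene).
Ring C has a continuous p-orbital overlap around the ring; 2 ring double bonds (4 π electrons) plus a heteroatom lone pair (2) give 6 π electrons. That satisfies 4n+2 with n=1, so ring C is aromatic (imidazole).
Ring D has six sp³ carbons, so it is not fully conjugated — not aromatic (cyclooctene).
Aromatic: A, B, C. Total: 3.

3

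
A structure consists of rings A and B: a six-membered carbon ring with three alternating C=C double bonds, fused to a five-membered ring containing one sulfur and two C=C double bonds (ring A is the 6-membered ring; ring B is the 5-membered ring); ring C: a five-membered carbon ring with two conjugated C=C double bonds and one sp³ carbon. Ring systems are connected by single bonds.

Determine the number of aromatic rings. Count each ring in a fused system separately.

2

Rings A and B form a fused bicyclic system (with one sulfur) with 9 sp² atoms and 10 π electrons from ring double bonds plus a heteroatom lone pair. 10 = 4(2)+2, so the system is aromatic and both rings count as aromatic (benzothiophene).
Ring C has one sp³ carbon, so it is not fully conjugated — not aromatic (cyclopentadiene).
Aromatic: A, B. Total: 2.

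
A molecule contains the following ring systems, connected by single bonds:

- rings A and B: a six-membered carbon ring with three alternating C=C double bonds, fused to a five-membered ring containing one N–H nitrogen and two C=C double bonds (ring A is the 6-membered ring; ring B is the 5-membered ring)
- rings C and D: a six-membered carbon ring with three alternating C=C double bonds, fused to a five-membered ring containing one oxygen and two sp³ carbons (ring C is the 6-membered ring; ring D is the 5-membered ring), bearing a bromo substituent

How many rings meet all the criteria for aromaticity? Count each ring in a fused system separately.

3

Rings A and B form a fused bicyclic system (with one N–H) with 9 sp² atoms and 10 π electrons from ring double bonds plus a heteroatom lone pair. 10 = 4(2)+2, so the system is aromatic and both rings count as aromatic (indole).
Ring C has a continuous p-orbital overlap around the ring; 3 ring double bonds give 6 π electrons. 6 = 4(1)+2, so ring C is aromatic (benzene ring).
Ring D has two sp³ carbons, so it is not fully conjugated — not aromatic (oxolane ring).
Aromatic: A, B, C. Total: 3.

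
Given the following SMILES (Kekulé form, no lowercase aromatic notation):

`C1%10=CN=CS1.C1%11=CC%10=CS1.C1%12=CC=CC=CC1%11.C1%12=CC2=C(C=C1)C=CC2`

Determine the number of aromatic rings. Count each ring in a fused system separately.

The SMILES encodes a five-membered ring with a sulfur at position 1 and a nitrogen at position 3 (in a C=N bond), with two double bonds; a five-membered ring of four carbons and one sulfur, with two C=C double bonds; a seven-membered carbon ring with three C=C double bonds and one sp³ carbon; a six-membered carbon ring with three alternating C=C double bonds, fused to a five-membered carbon ring containing one C=C double bond and one sp³ carbon.
The 5-membered ring with one sulfur and one =N– has a continuous p-orbital overlap around the ring; 2 ring double bonds (4 π electrons) plus a heteroatom lone pair (2) give 6 π electrons. Since 6 = 4n+2 (n=1), it is aromatic (thiazole).
The 5-membered ring with one sulfur is planar and fully conjugated; 2 ring double bonds (4 π electrons) plus a heteroatom lone pair (2) give 6 π electrons. That satisfies 4n+2 with n=1, so it is aromatic (thiophene).
The 7-membered ring has one sp³ carbon, so it is not fully conjugated — not aromatic (cycloheptatriene).
The 6-membered ring is planar and fully conjugated; 3 ring double bonds give 6 π electrons. Since 6 = 4n+2 (n=1), it is aromatic (benzene ring).
The 5-membered ring has one sp³ carbon, so it is not fully conjugated — not aromatic (cyclopentene ring).
3 of the 5 rings are aromatic. Total: 3.

3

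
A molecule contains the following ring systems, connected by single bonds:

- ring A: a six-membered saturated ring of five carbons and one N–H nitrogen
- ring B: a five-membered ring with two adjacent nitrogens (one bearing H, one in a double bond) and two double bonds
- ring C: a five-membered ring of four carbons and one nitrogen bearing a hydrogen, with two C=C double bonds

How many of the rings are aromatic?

2

Ring A has only sp³ atoms, so it is not fully conjugated — not aromatic (piperidine).
Ring B is fully conjugated (every ring atom contributes a p orbital); 2 ring double bonds (4 π electrons) plus a heteroatom lone pair (2) give 6 π electrons. Since 6 = 4n+2 (n=1), ring B is aromatic (pyrazole).
Ring C has a continuous p-orbital overlap around the ring; 2 ring double bonds (4 π electrons) plus a heteroatom lone pair (2) give 6 π electrons. 6 = 4(1)+2, so ring C is aromatic (pyrrole).
Aromatic: B, C. Total: 2.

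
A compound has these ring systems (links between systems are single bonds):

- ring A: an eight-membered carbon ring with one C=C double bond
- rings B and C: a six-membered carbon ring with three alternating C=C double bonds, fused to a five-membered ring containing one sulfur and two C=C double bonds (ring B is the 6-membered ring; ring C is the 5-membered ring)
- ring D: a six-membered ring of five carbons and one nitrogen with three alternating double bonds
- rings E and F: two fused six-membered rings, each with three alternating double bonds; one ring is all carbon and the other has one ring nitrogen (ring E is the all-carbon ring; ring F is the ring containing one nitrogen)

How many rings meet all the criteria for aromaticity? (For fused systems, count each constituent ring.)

5

Ring A has six sp³ carbons, so it is not fully conjugated — not aromatic (cyclooctene).
Rings B and C form a fused bicyclic system (with one sulfur) with 9 sp² atoms and 10 π electrons from ring double bonds plus a heteroatom lone pair. 10 = 4(2)+2, so the system is aromatic and both rings count as aromatic (benzothiophene).
Ring D is planar and fully conjugated; 3 ring double bonds give 6 π electrons. That satisfies 4n+2 with n=1, so ring D is aromatic (pyridine).
Rings E and F form a fused bicyclic system (with one nitrogen) with 10 sp² atoms and 10 π electrons from ring double bonds. 10 = 4(2)+2, so the system is aromatic and both rings count as aromatic (quinoline).
Aromatic: B, C, D, E, F. Total: 5.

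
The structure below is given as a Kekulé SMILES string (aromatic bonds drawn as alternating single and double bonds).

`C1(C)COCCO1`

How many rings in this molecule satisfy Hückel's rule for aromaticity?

The SMILES encodes a six-membered saturated ring with oxygens at positions 1 and 4.
The 6-membered ring with two oxygens (1,4) has only sp³ atoms, so it is not fully conjugated — not aromatic (1,4-dioxane).

0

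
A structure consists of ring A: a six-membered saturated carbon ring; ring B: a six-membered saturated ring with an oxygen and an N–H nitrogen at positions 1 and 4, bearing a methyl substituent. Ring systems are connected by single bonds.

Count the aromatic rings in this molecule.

0

Ring A has only sp³ atoms, so it is not fully conjugated — not aromatic (cyclohexane).
Ring B has only sp³ atoms, so it is not fully conjugated — not aromatic (morpholine).
No ring is aromatic. Total: 0.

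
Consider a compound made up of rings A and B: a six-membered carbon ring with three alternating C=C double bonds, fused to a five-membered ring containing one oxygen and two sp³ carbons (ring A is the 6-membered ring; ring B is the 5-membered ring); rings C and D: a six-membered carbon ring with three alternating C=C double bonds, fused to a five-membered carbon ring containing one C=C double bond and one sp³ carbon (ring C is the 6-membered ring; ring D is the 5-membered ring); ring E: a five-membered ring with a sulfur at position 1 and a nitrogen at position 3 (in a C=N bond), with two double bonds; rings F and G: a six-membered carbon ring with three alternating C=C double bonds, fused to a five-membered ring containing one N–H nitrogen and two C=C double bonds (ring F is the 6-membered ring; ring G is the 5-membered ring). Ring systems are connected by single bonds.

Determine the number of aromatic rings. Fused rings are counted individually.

Ring A has a continuous p-orbital overlap around the ring; 3 ring double bonds give 6 π electrons. 6 = 4(1)+2, so ring A is aromatic (benzene ring).
Ring B has two sp³ carbons, so it is not fully conjugated — not aromatic (oxolane ring).
Ring C has a continuous p-orbital overlap around the ring; 3 ring double bonds give 6 π electrons. That satisfies 4n+2 with n=1, so ring C is aromatic (benzene ring).
Ring D has one sp³ carbon, so it is not fully conjugated — not aromatic (cyclopentene ring).
Ring E is planar and fully conjugated; 2 ring double bonds (4 π electrons) plus a heteroatom lone pair (2) give 6 π electrons. That satisfies 4n+2 with n=1, so ring E is aromatic (thiazole).
Rings F and G form a fused bicyclic system (with one N–H) with 9 sp² atoms and 10 π electrons from ring double bonds plus a heteroatom lone pair. 10 = 4(2)+2, so the system is aromatic and both rings count as aromatic (indole).
Aromatic: A, C, E, F, G. Total: 5.

5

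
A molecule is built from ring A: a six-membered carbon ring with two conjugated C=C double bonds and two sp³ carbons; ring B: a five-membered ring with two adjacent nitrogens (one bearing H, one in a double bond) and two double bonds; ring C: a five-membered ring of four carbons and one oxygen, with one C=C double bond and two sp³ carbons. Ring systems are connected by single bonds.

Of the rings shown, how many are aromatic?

Ring A has two sp³ carbons, so it is not fully conjugated — not aromatic (1,3-cyclohexadiene).
Ring B is fully conjugated (every ring atom contributes a p orbital); 2 ring double bonds (4 π electrons) plus a heteroatom lone pair (2) give 6 π electrons. 6 = 4(1)+2, so ring B is aromatic (pyrazole).
Ring C has two sp³ carbons, so it is not fully conjugated — not aromatic (2,3-dihydrofuran).
Aromatic: B. Total: 1.

1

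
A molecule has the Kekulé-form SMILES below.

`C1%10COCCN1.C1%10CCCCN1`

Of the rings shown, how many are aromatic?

0

The SMILES encodes a six-membered saturated ring with an oxygen and an N–H nitrogen at positions 1 and 4; a six-membered saturated ring of five carbons and one N–H nitrogen.
The 6-membered ring with one oxygen and one N–H (1,4) has only sp³ atoms, so it is not fully conjugated — not aromatic (morpholine).
The 6-membered ring with one N–H has only sp³ atoms, so it is not fully conjugated — not aromatic (piperidine).
None of the rings are aromatic. Total: 0.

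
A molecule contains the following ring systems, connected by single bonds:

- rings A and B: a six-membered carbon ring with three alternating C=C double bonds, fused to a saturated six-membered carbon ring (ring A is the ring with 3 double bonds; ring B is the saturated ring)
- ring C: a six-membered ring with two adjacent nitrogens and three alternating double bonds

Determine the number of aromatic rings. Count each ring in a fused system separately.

2

Ring A is fully conjugated (every ring atom contributes a p orbital); 3 ring double bonds give 6 π electrons. Since 6 = 4n+2 (n=1), ring A is aromatic (benzene ring).
Ring B has four sp³ carbons, so it is not fully conjugated — not aromatic (cyclohexane ring).
Ring C is planar and fully conjugated; 3 ring double bonds give 6 π electrons. That satisfies 4n+2 with n=1, so ring C is aromatic (pyridazine).
Aromatic: A, C. Total: 2.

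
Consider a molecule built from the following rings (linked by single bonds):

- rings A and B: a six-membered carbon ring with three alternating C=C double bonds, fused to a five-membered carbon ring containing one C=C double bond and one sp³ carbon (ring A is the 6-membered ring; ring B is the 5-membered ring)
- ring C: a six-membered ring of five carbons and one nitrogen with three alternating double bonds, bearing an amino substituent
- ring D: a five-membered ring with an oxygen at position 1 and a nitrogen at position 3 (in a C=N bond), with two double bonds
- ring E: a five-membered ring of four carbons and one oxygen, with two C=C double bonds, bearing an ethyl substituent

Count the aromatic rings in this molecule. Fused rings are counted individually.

4

Ring A has a continuous p-orbital overlap around the ring; 3 ring double bonds give 6 π electrons. 6 = 4(1)+2, so ring A is aromatic (benzene ring).
Ring B has one sp³ carbon, so it is not fully conjugated — not aromatic (cyclopentene ring).
Ring C is fully conjugated (every ring atom contributes a p orbital); 3 ring double bonds give 6 π electrons. Since 6 = 4n+2 (n=1), ring C is aromatic (pyridine).
Ring D has a continuous p-orbital overlap around the ring; 2 ring double bonds (4 π electrons) plus a heteroatom lone pair (2) give 6 π electrons. Since 6 = 4n+2 (n=1), ring D is aromatic (oxazole).
Ring E has a continuous p-orbital overlap around the ring; 2 ring double bonds (4 π electrons) plus a heteroatom lone pair (2) give 6 π electrons. Since 6 = 4n+2 (n=1), ring E is aromatic (furan).
Aromatic: A, C, D, E. Total: 4.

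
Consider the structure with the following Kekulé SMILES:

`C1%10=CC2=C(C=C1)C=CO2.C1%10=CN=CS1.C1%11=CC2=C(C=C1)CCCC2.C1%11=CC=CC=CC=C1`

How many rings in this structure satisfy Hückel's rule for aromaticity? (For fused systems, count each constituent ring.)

The SMILES encodes a six-membered carbon ring with three alternating C=C double bonds, fused to a five-membered ring containing one oxygen and two C=C double bonds; a five-membered ring with a sulfur at position 1 and a nitrogen at position 3 (in a C=N bond), with two double bonds; a six-membered carbon ring with three alternating C=C double bonds, fused to a saturated six-membered carbon ring; an eight-membered carbon ring with four alternating C=C double bonds.
The fused 6/5-membered bicyclic (with one oxygen) is a single π system with 9 sp² atoms and 10 π electrons from ring double bonds plus a heteroatom lone pair. 10 = 4(2)+2, so the system is aromatic and both rings count as aromatic (benzofuran).
The 5-membered ring with one sulfur and one =N– is planar and fully conjugated; 2 ring double bonds (4 π electrons) plus a heteroatom lone pair (2) give 6 π electrons. Since 6 = 4n+2 (n=1), it is aromatic (thiazole).
The 6-membered ring has a continuous p-orbital overlap around the ring; 3 ring double bonds give 6 π electrons. That satisfies 4n+2 with n=1, so it is aromatic (benzene ring).
The second 6-membered ring has four sp³ carbons, so it is not fully conjugated — not aromatic (cyclohexane ring).
The 8-membered ring has only sp² ring atoms; a planar conformation would have a fully conjugated π system of 8 electrons. But 8 = 4(2), which is 4n not 4n+2, so it is not aromatic (cyclooctatetraene) — cyclooctatetraene distorts into a non-planar tub to avoid antiaromaticity.
4 of the 6 rings are aromatic. Total: 4.

4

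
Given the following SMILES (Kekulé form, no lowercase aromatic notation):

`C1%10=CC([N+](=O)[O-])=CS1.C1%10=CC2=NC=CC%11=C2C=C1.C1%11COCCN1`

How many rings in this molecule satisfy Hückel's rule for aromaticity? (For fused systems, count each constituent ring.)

The SMILES encodes a five-membered ring of four carbons and one sulfur, with two C=C double bonds; two fused six-membered rings, each with three alternating double bonds; one ring is all carbon and the other has one ring nitrogen; a six-membered saturated ring with an oxygen and an N–H nitrogen at positions 1 and 4.
The 5-membered ring with one sulfur is planar and fully conjugated; 2 ring double bonds (4 π electrons) plus a heteroatom lone pair (2) give 6 π electrons. 6 = 4(1)+2, so it is aromatic (thiophene).
The fused 6/6-membered bicyclic (with one nitrogen) is a single π system with 10 sp² atoms and 10 π electrons from ring double bonds. 10 = 4(2)+2, so the system is aromatic and both rings count as aromatic (quinoline).
The 6-membered ring with one oxygen and one N–H (1,4) has only sp³ atoms, so it is not fully conjugated — not aromatic (morpholine).
3 of the 4 rings are aromatic. Total: 3.

3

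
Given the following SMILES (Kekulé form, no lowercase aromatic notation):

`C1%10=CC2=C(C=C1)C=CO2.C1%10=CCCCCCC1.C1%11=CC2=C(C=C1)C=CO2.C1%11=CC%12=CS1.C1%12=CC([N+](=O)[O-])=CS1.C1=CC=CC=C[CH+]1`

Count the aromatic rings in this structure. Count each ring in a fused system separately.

7

The SMILES encodes a six-membered carbon ring with three alternating C=C double bonds, fused to a five-membered ring containing one oxygen and two C=C double bonds; an eight-membered carbon ring with one C=C double bond; a six-membered carbon ring with three alternating C=C double bonds, fused to a five-membered ring containing one oxygen and two C=C double bonds; a five-membered ring of four carbons and one sulfur, with two C=C double bonds; a five-membered ring of four carbons and one sulfur, with two C=C double bonds; a seven-membered all-carbon ring bearing a positive charge on one carbon, with three C=C double bonds.
The fused 6/5-membered bicyclic (with one oxygen) is a single π system with 9 sp² atoms and 10 π electrons from ring double bonds plus a heteroatom lone pair. 10 = 4(2)+2, so the system is aromatic and both rings count as aromatic (benzofuran).
The 8-membered ring has six sp³ carbons, so it is not fully conjugated — not aromatic (cyclooctene).
The fused 6/5-membered bicyclic (with one oxygen) is a single π system with 9 sp² atoms and 10 π electrons from ring double bonds plus a heteroatom lone pair. 10 = 4(2)+2, so the system is aromatic and both rings count as aromatic (benzofuran).
The 5-membered ring with one sulfur has a continuous p-orbital overlap around the ring; 2 ring double bonds (4 π electrons) plus a heteroatom lone pair (2) give 6 π electrons. That satisfies 4n+2 with n=1, so it is aromatic (thiophene).
The second 5-membered ring with one sulfur is planar and fully conjugated; 2 ring double bonds (4 π electrons) plus a heteroatom lone pair (2) give 6 π electrons. Since 6 = 4n+2 (n=1), it is aromatic (thiophene).
The 7-membered ring is planar and fully conjugated; 3 ring double bonds (6 π electrons) plus the carbocation's empty p orbital (0, but keeps the ring conjugated) give 6 π electrons. Since 6 = 4n+2 (n=1), it is aromatic (tropylium cation).
7 of the 8 rings are aromatic. Total: 7.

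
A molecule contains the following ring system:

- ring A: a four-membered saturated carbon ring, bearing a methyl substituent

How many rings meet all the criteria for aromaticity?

0

Ring A has only sp³ atoms, so it is not fully conjugated — not aromatic (cyclobutane).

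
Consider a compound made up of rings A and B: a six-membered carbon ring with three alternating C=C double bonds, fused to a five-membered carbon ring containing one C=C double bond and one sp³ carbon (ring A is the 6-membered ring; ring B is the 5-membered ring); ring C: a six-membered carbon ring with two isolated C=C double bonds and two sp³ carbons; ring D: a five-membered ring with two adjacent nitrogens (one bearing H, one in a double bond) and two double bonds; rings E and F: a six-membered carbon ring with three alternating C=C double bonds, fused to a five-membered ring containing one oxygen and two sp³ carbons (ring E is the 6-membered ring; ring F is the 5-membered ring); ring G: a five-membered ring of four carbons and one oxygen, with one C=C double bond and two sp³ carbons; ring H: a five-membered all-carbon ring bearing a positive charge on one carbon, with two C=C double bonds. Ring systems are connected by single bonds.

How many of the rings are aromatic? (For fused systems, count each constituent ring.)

3

Ring A is planar and fully conjugated; 3 ring double bonds give 6 π electrons. That satisfies 4n+2 with n=1, so ring A is aromatic (benzene ring).
Ring B has one sp³ carbon, so it is not fully conjugated — not aromatic (cyclopentene ring).
Ring C has two sp³ carbons, so it is not fully conjugated — not aromatic (1,4-cyclohexadiene).
Ring D has a continuous p-orbital overlap around the ring; 2 ring double bonds (4 π electrons) plus a heteroatom lone pair (2) give 6 π electrons. 6 = 4(1)+2, so ring D is aromatic (pyrazole).
Ring E is planar and fully conjugated; 3 ring double bonds give 6 π electrons. 6 = 4(1)+2, so ring E is aromatic (benzene ring).
Ring F has two sp³ carbons, so it is not fully conjugated — not aromatic (oxolane ring).
Ring G has two sp³ carbons, so it is not fully conjugated — not aromatic (2,3-dihydrofuran).
Ring H has only sp² ring atoms; a planar conformation would have a fully conjugated π system of 4 electrons. But 4 = 4(1), which is 4n not 4n+2, so ring H is not aromatic (cyclopentadienyl cation).
Aromatic: A, D, E. Total: 3.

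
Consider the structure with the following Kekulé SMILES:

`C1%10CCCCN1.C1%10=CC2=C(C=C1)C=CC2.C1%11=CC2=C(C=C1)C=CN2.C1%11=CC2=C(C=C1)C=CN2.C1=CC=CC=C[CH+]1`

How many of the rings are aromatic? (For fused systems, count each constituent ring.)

The SMILES encodes a six-membered saturated ring of five carbons and one N–H nitrogen; a six-membered carbon ring with three alternating C=C double bonds, fused to a five-membered carbon ring containing one C=C double bond and one sp³ carbon; a six-membered carbon ring with three alternating C=C double bonds, fused to a five-membered ring containing one N–H nitrogen and two C=C double bonds; a six-membered carbon ring with three alternating C=C double bonds, fused to a five-membered ring containing one N–H nitrogen and two C=C double bonds; a seven-membered all-carbon ring bearing a positive charge on one carbon, with three C=C double bonds.
The 6-membered ring with one N–H has only sp³ atoms, so it is not fully conjugated — not aromatic (piperidine).
The 6-membered ring is fully conjugated (every ring atom contributes a p orbital); 3 ring double bonds give 6 π electrons. That satisfies 4n+2 with n=1, so it is aromatic (benzene ring).
The 5-membered ring has one sp³ carbon, so it is not fully conjugated — not aromatic (cyclopentene ring).
The fused 6/5-membered bicyclic (with one N–H) is a single π system with 9 sp² atoms and 10 π electrons from ring double bonds plus a heteroatom lone pair. 10 = 4(2)+2, so the system is aromatic and both rings count as aromatic (indole).
The fused 6/5-membered bicyclic (with one N–H) is a single π system with 9 sp² atoms and 10 π electrons from ring double bonds plus a heteroatom lone pair. 10 = 4(2)+2, so the system is aromatic and both rings count as aromatic (indole).
The 7-membered ring has a continuous p-orbital overlap around the ring; 3 ring double bonds (6 π electrons) plus the carbocation's empty p orbital (0, but keeps the ring conjugated) give 6 π electrons. Since 6 = 4n+2 (n=1), it is aromatic (tropylium cation).
6 of the 8 rings are aromatic. Total: 6.

6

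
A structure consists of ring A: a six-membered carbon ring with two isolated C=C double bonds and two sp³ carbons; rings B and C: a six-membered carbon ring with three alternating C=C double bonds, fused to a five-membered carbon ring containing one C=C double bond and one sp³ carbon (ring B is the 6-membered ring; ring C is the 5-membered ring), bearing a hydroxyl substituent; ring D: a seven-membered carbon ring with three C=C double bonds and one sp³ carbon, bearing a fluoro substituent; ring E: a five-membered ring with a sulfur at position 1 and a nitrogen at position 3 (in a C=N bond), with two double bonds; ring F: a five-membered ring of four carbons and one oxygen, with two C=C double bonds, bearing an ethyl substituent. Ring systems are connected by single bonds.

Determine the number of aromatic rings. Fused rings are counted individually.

Ring A has two sp³ carbons, so it is not fully conjugated — not aromatic (1,4-cyclohexadiene).
Ring B is fully conjugated (every ring atom contributes a p orbital); 3 ring double bonds give 6 π electrons. That satisfies 4n+2 with n=1, so ring B is aromatic (benzene ring).
Ring C has one sp³ carbon, so it is not fully conjugated — not aromatic (cyclopentene ring).
Ring D has one sp³ carbon, so it is not fully conjugated — not aromatic (cycloheptatriene).
Ring E is fully conjugated (every ring atom contributes a p orbital); 2 ring double bonds (4 π electrons) plus a heteroatom lone pair (2) give 6 π electrons. Since 6 = 4n+2 (n=1), ring E is aromatic (thiazole).
Ring F is fully conjugated (every ring atom contributes a p orbital); 2 ring double bonds (4 π electrons) plus a heteroatom lone pair (2) give 6 π electrons. Since 6 = 4n+2 (n=1), ring F is aromatic (furan).
Aromatic: B, E, F. Total: 3.

3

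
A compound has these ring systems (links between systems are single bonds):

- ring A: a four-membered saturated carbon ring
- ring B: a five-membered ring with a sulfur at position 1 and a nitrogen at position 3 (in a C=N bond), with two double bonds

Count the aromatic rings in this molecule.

Ring A has only sp³ atoms, so it is not fully conjugated — not aromatic (cyclobutane).
Ring B is fully conjugated (every ring atom contributes a p orbital); 2 ring double bonds (4 π electrons) plus a heteroatom lone pair (2) give 6 π electrons. That satisfies 4n+2 with n=1, so ring B is aromatic (thiazole).
Aromatic: B. Total: 1.

1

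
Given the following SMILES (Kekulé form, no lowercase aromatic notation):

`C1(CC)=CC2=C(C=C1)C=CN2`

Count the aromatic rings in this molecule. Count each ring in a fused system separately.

The SMILES encodes a six-membered carbon ring with three alternating C=C double bonds, fused to a five-membered ring containing one N–H nitrogen and two C=C double bonds.
The fused 6/5-membered bicyclic (with one N–H) is a single π system with 9 sp² atoms and 10 π electrons from ring double bonds plus a heteroatom lone pair. 10 = 4(2)+2, so the system is aromatic and both rings count as aromatic (indole).
2 of the 2 rings are aromatic. Total: 2.

2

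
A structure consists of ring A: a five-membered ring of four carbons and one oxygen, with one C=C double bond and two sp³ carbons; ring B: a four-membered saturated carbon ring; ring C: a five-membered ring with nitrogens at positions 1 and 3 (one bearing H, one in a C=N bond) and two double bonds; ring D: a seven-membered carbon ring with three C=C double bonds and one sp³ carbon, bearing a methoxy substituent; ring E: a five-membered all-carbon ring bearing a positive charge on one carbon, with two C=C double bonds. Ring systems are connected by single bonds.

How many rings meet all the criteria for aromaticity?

Ring A has two sp³ carbons, so it is not fully conjugated — not aromatic (2,3-dihydrofuran).
Ring B has only sp³ atoms, so it is not fully conjugated — not aromatic (cyclobutane).
Ring C has a continuous p-orbital overlap around the ring; 2 ring double bonds (4 π electrons) plus a heteroatom lone pair (2) give 6 π electrons. 6 = 4(1)+2, so ring C is aromatic (imidazole).
Ring D has one sp³ carbon, so it is not fully conjugated — not aromatic (cycloheptatriene).
Ring E has only sp² ring atoms; a planar conformation would have a fully conjugated π system of 4 electrons. But 4 = 4(1), which is 4n not 4n+2, so ring E is not aromatic (cyclopentadienyl cation).
Aromatic: C. Total: 1.

1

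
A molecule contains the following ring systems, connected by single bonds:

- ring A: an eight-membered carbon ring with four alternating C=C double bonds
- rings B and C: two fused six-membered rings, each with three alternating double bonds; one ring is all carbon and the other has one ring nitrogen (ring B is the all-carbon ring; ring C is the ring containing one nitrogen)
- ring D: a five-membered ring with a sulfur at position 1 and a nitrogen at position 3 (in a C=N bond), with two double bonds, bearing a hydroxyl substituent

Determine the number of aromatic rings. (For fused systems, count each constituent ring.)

3

Ring A has only sp² ring atoms; a planar conformation would have a fully conjugated π system of 8 electrons. But 8 = 4(2), which is 4n not 4n+2, so ring A is not aromatic (cyclooctatetraene) — cyclooctatetraene distorts into a non-planar tub to avoid antiaromaticity.
Rings B and C form a fused bicyclic system (with one nitrogen) with 10 sp² atoms and 10 π electrons from ring double bonds. 10 = 4(2)+2, so the system is aromatic and both rings count as aromatic (quinoline).
Ring D is fully conjugated (every ring atom contributes a p orbital); 2 ring double bonds (4 π electrons) plus a heteroatom lone pair (2) give 6 π electrons. Since 6 = 4n+2 (n=1), ring D is aromatic (thiazole).
Aromatic: B, C, D. Total: 3.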